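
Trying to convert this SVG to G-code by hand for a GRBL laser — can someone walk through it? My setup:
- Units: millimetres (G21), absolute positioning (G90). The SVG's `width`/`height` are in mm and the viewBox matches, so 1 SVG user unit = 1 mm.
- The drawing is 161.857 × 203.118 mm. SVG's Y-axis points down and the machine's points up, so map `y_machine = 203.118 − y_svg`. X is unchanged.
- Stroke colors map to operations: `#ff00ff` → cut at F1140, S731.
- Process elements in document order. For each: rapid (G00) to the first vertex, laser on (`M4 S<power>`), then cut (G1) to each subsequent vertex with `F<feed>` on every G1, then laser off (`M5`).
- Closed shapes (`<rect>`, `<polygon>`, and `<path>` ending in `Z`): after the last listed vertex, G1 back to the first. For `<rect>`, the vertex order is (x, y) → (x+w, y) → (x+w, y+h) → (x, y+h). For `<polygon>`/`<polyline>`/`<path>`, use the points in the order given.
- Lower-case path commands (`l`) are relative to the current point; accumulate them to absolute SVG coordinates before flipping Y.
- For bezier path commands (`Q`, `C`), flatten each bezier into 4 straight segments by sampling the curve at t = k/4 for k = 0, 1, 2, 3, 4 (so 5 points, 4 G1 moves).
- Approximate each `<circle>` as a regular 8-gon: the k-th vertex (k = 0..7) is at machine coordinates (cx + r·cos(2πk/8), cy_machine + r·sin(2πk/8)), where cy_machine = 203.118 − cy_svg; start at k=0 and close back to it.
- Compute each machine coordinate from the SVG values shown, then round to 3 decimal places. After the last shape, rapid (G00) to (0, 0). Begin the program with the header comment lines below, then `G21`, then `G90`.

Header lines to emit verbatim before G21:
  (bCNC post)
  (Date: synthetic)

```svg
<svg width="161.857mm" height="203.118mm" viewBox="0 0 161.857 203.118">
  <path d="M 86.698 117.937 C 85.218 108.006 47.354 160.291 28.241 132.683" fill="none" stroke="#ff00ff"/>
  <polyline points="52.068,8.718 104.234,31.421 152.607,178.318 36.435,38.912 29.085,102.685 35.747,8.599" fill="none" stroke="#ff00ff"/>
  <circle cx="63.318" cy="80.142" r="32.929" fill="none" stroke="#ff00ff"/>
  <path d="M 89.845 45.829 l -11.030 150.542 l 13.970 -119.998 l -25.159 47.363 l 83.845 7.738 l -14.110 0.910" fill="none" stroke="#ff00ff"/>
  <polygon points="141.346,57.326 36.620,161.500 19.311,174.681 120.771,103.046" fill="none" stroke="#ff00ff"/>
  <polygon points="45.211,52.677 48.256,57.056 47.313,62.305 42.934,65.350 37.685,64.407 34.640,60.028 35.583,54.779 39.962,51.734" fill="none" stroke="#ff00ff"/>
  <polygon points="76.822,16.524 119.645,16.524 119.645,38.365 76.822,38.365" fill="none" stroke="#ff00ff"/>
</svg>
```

1 u = 1 mm; y_m = 203.118 − y.

[1] `<path>` cubic bezier, #ff00ff→cut S731 F1140: (86.698,85.181) → (79.627,83.184) → (64.082,71.179) → (45.230,62.488) → (28.241,70.435)

[2] `<polyline>` open polyline, #ff00ff→cut S731 F1140: (52.068,194.400) → (104.234,171.697) → (152.607,24.800) → (36.435,164.206) → (29.085,100.433) → (35.747,194.519)

[3] `<circle>` circle, #ff00ff→cut S731 F1140: (96.247,122.976) → (86.602,146.260) → (63.318,155.905) → (40.034,146.260) → (30.389,122.976) → (40.034,99.692) → (63.318,90.047) → (86.602,99.692) → (96.247,122.976) (closed)

[4] `<path>` open polyline, #ff00ff→cut S731 F1140: (89.845,157.289) → (78.815,6.747) → (92.785,126.745) → (67.626,79.382) → (151.471,71.644) → (137.361,70.734)

[5] `<polygon>` closed polygon, #ff00ff→cut S731 F1140: (141.346,145.792) → (36.620,41.618) → (19.311,28.437) → (120.771,100.072) → (141.346,145.792) (closed)

[6] `<polygon>` regular polygon, #ff00ff→cut S731 F1140: (45.211,150.441) → (48.256,146.062) → (47.313,140.813) → (42.934,137.768) → (37.685,138.711) → (34.640,143.090) → (35.583,148.339) → (39.962,151.384) → (45.211,150.441) (closed)

[7] `<polygon>` rectangle, #ff00ff→cut S731 F1140: (76.822,186.594) → (119.645,186.594) → (119.645,164.753) → (76.822,164.753) → (76.822,186.594) (closed)

(bCNC post)
(Date: synthetic)
G21
G90
G00 X86.698 Y85.181
M4 S731
G1 X79.627 Y83.184 F1140
G1 X64.082 Y71.179 F1140
G1 X45.230 Y62.488 F1140
G1 X28.241 Y70.435 F1140
M5
G00 X52.068 Y194.400
M4 S731
G1 X104.234 Y171.697 F1140
G1 X152.607 Y24.800 F1140
G1 X36.435 Y164.206 F1140
G1 X29.085 Y100.433 F1140
G1 X35.747 Y194.519 F1140
M5
G00 X96.247 Y122.976
M4 S731
G1 X86.602 Y146.260 F1140
G1 X63.318 Y155.905 F1140
G1 X40.034 Y146.260 F1140
G1 X30.389 Y122.976 F1140
G1 X40.034 Y99.692 F1140
G1 X63.318 Y90.047 F1140
G1 X86.602 Y99.692 F1140
G1 X96.247 Y122.976 F1140
M5
G00 X89.845 Y157.289
M4 S731
G1 X78.815 Y6.747 F1140
G1 X92.785 Y126.745 F1140
G1 X67.626 Y79.382 F1140
G1 X151.471 Y71.644 F1140
G1 X137.361 Y70.734 F1140
M5
G00 X141.346 Y145.792
M4 S731
G1 X36.620 Y41.618 F1140
G1 X19.311 Y28.437 F1140
G1 X120.771 Y100.072 F1140
G1 X141.346 Y145.792 F1140
M5
G00 X45.211 Y150.441
M4 S731
G1 X48.256 Y146.062 F1140
G1 X47.313 Y140.813 F1140
G1 X42.934 Y137.768 F1140
G1 X37.685 Y138.711 F1140
G1 X34.640 Y143.090 F1140
G1 X35.583 Y148.339 F1140
G1 X39.962 Y151.384 F1140
G1 X45.211 Y150.441 F1140
M5
G00 X76.822 Y186.594
M4 S731
G1 X119.645 Y186.594 F1140
G1 X119.645 Y164.753 F1140
G1 X76.822 Y164.753 F1140
G1 X76.822 Y186.594 F1140
M5
G00 X0.000 Y0.000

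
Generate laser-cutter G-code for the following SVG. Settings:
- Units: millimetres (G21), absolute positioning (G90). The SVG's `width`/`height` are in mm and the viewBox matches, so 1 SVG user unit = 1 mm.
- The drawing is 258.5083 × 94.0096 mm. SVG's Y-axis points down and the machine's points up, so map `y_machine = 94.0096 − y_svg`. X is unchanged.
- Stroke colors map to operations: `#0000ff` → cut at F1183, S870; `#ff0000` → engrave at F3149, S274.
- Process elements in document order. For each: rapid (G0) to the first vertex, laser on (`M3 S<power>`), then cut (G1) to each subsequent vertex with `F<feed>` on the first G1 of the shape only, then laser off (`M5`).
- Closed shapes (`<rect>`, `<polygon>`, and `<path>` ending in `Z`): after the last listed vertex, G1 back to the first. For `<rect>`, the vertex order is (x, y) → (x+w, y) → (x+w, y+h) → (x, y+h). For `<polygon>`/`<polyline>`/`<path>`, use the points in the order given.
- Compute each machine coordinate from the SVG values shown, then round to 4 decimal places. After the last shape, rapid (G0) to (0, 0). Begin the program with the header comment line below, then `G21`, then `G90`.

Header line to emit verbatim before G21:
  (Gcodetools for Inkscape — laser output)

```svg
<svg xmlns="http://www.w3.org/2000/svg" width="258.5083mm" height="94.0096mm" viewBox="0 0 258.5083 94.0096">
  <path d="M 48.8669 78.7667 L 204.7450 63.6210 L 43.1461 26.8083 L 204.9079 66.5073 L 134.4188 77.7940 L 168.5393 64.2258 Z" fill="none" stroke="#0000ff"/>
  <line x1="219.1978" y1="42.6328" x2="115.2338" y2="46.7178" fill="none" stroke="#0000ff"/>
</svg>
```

Since the viewBox matches the mm dimensions, user units are millimetres directly. The only transform is the Y-flip y_m = 94.0096 − y_svg.

Shape 1 is a closed polygon drawn with `<path>`. Its stroke #0000ff means cut at S870, F1183. After flipping Y the toolpath is (48.8669,15.2429) → (204.7450,30.3886) → (43.1461,67.2013) → (204.9079,27.5023) → (134.4188,16.2156) → (168.5393,29.7838) → (48.8669,15.2429), returning to the start.

Shape 2 is a line segment drawn with `<line>`. Its stroke #0000ff means cut at S870, F1183. After flipping Y the toolpath is (219.1978,51.3768) → (115.2338,47.2918).

(Gcodetools for Inkscape — laser output)
G21
G90
G0 X48.8669 Y15.2429
M3 S870
G1 X204.7450 Y30.3886 F1183
G1 X43.1461 Y67.2013
G1 X204.9079 Y27.5023
G1 X134.4188 Y16.2156
G1 X168.5393 Y29.7838
G1 X48.8669 Y15.2429
M5
G0 X219.1978 Y51.3768
M3 S870
G1 X115.2338 Y47.2918 F1183
M5
G0 X0.0000 Y0.0000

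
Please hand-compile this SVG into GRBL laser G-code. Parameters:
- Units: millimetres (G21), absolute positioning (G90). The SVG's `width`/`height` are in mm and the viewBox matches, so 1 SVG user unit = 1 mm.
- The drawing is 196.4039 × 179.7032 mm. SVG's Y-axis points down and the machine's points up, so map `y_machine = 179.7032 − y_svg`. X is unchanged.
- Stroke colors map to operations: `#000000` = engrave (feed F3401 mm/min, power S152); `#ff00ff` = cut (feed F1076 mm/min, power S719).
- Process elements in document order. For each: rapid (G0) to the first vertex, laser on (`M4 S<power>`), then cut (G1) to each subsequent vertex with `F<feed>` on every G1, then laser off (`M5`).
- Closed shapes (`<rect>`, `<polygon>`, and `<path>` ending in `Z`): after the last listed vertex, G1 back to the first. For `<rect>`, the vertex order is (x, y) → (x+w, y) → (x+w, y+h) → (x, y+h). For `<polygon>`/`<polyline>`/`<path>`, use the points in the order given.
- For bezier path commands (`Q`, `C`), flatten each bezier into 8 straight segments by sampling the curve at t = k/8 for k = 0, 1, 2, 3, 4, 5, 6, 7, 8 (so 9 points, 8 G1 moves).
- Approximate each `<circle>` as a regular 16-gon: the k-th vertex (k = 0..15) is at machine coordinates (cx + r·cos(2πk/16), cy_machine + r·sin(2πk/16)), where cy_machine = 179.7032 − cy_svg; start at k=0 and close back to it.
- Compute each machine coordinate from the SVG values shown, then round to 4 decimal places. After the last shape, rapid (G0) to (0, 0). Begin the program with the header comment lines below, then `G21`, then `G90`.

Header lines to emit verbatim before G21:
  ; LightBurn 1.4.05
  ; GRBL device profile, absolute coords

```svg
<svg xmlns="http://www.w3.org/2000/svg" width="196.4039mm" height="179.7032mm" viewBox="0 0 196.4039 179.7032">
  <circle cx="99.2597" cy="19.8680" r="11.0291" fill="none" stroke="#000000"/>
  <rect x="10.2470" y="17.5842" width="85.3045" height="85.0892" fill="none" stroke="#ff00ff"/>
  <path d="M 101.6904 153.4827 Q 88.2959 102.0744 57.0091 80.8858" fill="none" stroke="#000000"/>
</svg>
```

; LightBurn 1.4.05
; GRBL device profile, absolute coords
G21
G90
G0 X110.2888 Y159.8352
M4 S152
G1 X109.4493 Y164.0559 F3401
G1 X107.0585 Y167.6340 F3401
G1 X103.4804 Y170.0248 F3401
G1 X99.2597 Y170.8643 F3401
G1 X95.0390 Y170.0248 F3401
G1 X91.4609 Y167.6340 F3401
G1 X89.0701 Y164.0559 F3401
G1 X88.2306 Y159.8352 F3401
G1 X89.0701 Y155.6145 F3401
G1 X91.4609 Y152.0364 F3401
G1 X95.0390 Y149.6456 F3401
G1 X99.2597 Y148.8061 F3401
G1 X103.4804 Y149.6456 F3401
G1 X107.0585 Y152.0364 F3401
G1 X109.4493 Y155.6145 F3401
G1 X110.2888 Y159.8352 F3401
M5
G0 X10.2470 Y162.1190
M4 S719
G1 X95.5515 Y162.1190 F1076
G1 X95.5515 Y77.0298 F1076
G1 X10.2470 Y77.0298 F1076
G1 X10.2470 Y162.1190 F1076
M5
G0 X101.6904 Y26.2205
M4 S152
G1 X98.0622 Y38.6004 F3401
G1 X93.8749 Y50.0359 F3401
G1 X89.1284 Y60.5271 F3401
G1 X83.8228 Y70.0739 F3401
G1 X77.9581 Y78.6763 F3401
G1 X71.5342 Y86.3344 F3401
G1 X64.5512 Y93.0481 F3401
G1 X57.0091 Y98.8174 F3401
M5
G0 X0.0000 Y0.0000

Since the viewBox matches the mm dimensions, user units are millimetres directly. The only transform is the Y-flip y_m = 179.7032 − y_svg.

Shape 1 is a circle drawn with `<circle>`. Its stroke #000000 means engrave at S152, F3401. After flipping Y the toolpath is (110.2888,159.8352) → (109.4493,164.0559) → (107.0585,167.6340) → (103.4804,170.0248) → (99.2597,170.8643) → (95.0390,170.0248) → (91.4609,167.6340) → (89.0701,164.0559) → (88.2306,159.8352) → (89.0701,155.6145) → (91.4609,152.0364) → (95.0390,149.6456) → (99.2597,148.8061) → (103.4804,149.6456) → (107.0585,152.0364) → (109.4493,155.6145) → (110.2888,159.8352), returning to the start.

Shape 2 is a rectangle drawn with `<rect>`. Its stroke #ff00ff means cut at S719, F1076. After flipping Y the toolpath is (10.2470,162.1190) → (95.5515,162.1190) → (95.5515,77.0298) → (10.2470,77.0298) → (10.2470,162.1190), returning to the start.

Shape 3 is a quadratic bezier drawn with `<path>`. Its stroke #000000 means engrave at S152, F3401. After flipping Y the toolpath is (101.6904,26.2205) → (98.0622,38.6004) → (93.8749,50.0359) → (89.1284,60.5271) → (83.8228,70.0739) → (77.9581,78.6763) → (71.5342,86.3344) → (64.5512,93.0481) → (57.0091,98.8174).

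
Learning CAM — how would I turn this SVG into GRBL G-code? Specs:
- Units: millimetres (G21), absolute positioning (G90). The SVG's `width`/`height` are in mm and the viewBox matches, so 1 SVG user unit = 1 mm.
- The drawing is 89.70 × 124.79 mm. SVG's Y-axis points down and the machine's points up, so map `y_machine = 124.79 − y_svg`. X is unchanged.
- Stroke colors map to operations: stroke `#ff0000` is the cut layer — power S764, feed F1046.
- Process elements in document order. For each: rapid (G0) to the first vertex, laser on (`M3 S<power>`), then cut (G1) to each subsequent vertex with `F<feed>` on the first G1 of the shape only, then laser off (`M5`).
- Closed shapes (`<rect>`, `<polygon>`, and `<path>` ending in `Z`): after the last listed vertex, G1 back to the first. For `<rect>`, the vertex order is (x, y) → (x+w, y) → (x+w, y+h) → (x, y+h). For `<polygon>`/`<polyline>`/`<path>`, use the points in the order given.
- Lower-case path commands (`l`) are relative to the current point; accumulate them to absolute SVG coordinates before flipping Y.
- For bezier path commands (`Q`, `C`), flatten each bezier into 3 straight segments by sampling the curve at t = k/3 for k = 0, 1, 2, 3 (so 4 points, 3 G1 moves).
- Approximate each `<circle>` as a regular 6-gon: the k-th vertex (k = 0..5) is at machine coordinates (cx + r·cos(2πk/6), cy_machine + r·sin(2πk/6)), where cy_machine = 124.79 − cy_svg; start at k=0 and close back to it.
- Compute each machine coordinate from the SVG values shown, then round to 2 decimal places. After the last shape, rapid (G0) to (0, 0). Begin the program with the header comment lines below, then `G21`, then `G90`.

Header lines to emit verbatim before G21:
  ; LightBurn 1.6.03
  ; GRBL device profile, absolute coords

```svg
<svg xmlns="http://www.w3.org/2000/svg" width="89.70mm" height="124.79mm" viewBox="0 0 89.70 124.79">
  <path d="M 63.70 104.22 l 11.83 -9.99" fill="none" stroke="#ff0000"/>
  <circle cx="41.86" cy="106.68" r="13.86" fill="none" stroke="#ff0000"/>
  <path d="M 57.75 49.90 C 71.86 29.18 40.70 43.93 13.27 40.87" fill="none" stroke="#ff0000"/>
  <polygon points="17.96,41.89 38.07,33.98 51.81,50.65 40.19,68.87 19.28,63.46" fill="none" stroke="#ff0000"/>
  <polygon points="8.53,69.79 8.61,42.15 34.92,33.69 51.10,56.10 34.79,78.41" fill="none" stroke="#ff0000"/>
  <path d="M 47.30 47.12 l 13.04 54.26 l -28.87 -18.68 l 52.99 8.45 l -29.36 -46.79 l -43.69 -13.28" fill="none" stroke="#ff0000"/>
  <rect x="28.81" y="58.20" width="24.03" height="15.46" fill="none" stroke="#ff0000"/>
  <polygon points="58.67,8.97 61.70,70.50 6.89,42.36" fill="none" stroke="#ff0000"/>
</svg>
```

; LightBurn 1.6.03
; GRBL device profile, absolute coords
G21
G90
G0 X63.70 Y20.57
M3 S764
G1 X75.53 Y30.56 F1046
M5
G0 X55.72 Y18.11
M3 S764
G1 X48.79 Y30.11 F1046
G1 X34.93 Y30.11
G1 X28.00 Y18.11
G1 X34.93 Y6.11
G1 X48.79 Y6.11
G1 X55.72 Y18.11
M5
G0 X57.75 Y74.89
M3 S764
G1 X58.58 Y85.76 F1046
G1 X40.13 Y84.82
G1 X13.27 Y83.92
M5
G0 X17.96 Y82.90
M3 S764
G1 X38.07 Y90.81 F1046
G1 X51.81 Y74.14
G1 X40.19 Y55.92
G1 X19.28 Y61.33
G1 X17.96 Y82.90
M5
G0 X8.53 Y55.00
M3 S764
G1 X8.61 Y82.64 F1046
G1 X34.92 Y91.10
G1 X51.10 Y68.69
G1 X34.79 Y46.38
G1 X8.53 Y55.00
M5
G0 X47.30 Y77.67
M3 S764
G1 X60.34 Y23.41 F1046
G1 X31.47 Y42.09
G1 X84.46 Y33.64
G1 X55.10 Y80.43
G1 X11.41 Y93.71
M5
G0 X28.81 Y66.59
M3 S764
G1 X52.84 Y66.59 F1046
G1 X52.84 Y51.13
G1 X28.81 Y51.13
G1 X28.81 Y66.59
M5
G0 X58.67 Y115.82
M3 S764
G1 X61.70 Y54.29 F1046
G1 X6.89 Y82.43
G1 X58.67 Y115.82
M5
G0 X0.00 Y0.00

Since the viewBox matches the mm dimensions, user units are millimetres directly. The only transform is the Y-flip y_m = 124.79 − y_svg.

Shape 1 is a line segment drawn with `<path>`. Its stroke #ff0000 means cut at S764, F1046. After flipping Y the toolpath is (63.70,20.57) → (75.53,30.56).

Shape 2 is a circle drawn with `<circle>`. Its stroke #ff0000 means cut at S764, F1046. After flipping Y the toolpath is (55.72,18.11) → (48.79,30.11) → (34.93,30.11) → (28.00,18.11) → (34.93,6.11) → (48.79,6.11) → (55.72,18.11), returning to the start.

Shape 3 is a cubic bezier drawn with `<path>`. Its stroke #ff0000 means cut at S764, F1046. After flipping Y the toolpath is (57.75,74.89) → (58.58,85.76) → (40.13,84.82) → (13.27,83.92).

Shape 4 is a regular polygon drawn with `<polygon>`. Its stroke #ff0000 means cut at S764, F1046. After flipping Y the toolpath is (17.96,82.90) → (38.07,90.81) → (51.81,74.14) → (40.19,55.92) → (19.28,61.33) → (17.96,82.90), returning to the start.

Shape 5 is a regular polygon drawn with `<polygon>`. Its stroke #ff0000 means cut at S764, F1046. After flipping Y the toolpath is (8.53,55.00) → (8.61,82.64) → (34.92,91.10) → (51.10,68.69) → (34.79,46.38) → (8.53,55.00), returning to the start.

Shape 6 is a open polyline drawn with `<path>`. Its stroke #ff0000 means cut at S764, F1046. After flipping Y the toolpath is (47.30,77.67) → (60.34,23.41) → (31.47,42.09) → (84.46,33.64) → (55.10,80.43) → (11.41,93.71).

Shape 7 is a rectangle drawn with `<rect>`. Its stroke #ff0000 means cut at S764, F1046. After flipping Y the toolpath is (28.81,66.59) → (52.84,66.59) → (52.84,51.13) → (28.81,51.13) → (28.81,66.59), returning to the start.

Shape 8 is a regular polygon drawn with `<polygon>`. Its stroke #ff0000 means cut at S764, F1046. After flipping Y the toolpath is (58.67,115.82) → (61.70,54.29) → (6.89,82.43) → (58.67,115.82), returning to the start.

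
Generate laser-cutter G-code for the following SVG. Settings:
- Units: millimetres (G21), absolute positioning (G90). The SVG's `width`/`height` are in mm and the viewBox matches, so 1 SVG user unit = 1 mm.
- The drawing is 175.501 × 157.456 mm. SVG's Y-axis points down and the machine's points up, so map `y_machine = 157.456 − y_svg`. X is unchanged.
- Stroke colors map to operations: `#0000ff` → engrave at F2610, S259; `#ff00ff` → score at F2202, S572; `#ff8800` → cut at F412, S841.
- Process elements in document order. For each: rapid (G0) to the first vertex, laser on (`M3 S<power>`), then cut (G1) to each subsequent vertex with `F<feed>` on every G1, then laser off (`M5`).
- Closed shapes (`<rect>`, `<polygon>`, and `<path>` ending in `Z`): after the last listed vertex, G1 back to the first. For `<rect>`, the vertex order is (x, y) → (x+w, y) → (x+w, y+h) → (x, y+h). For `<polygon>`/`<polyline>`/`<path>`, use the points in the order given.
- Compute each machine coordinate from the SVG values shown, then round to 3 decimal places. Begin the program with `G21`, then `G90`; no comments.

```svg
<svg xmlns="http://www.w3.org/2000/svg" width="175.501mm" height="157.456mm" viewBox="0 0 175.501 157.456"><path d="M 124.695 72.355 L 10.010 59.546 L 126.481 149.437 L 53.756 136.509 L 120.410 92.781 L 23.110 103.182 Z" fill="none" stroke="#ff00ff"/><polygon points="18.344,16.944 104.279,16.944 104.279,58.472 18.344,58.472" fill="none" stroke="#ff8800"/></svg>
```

viewBox `0 0 175.501 157.456` with mm width/height → 1 unit = 1 mm. Flip: y_m = 157.456 − y_svg.

**Shape 1** — `<path>` closed polygon, stroke `#ff00ff` → score (S572, F2202). Machine vertices: (124.695,85.101) → (10.010,97.910) → (126.481,8.019) → (53.756,20.947) → (120.410,64.675) → (23.110,54.274) → (124.695,85.101). Closed: final G1 returns to the first vertex.

**Shape 2** — `<polygon>` rectangle, stroke `#ff8800` → cut (S841, F412). Machine vertices: (18.344,140.512) → (104.279,140.512) → (104.279,98.984) → (18.344,98.984) → (18.344,140.512). Closed: final G1 returns to the first vertex.

G21
G90
G0 X124.695 Y85.101
M3 S572
G1 X10.010 Y97.910 F2202
G1 X126.481 Y8.019 F2202
G1 X53.756 Y20.947 F2202
G1 X120.410 Y64.675 F2202
G1 X23.110 Y54.274 F2202
G1 X124.695 Y85.101 F2202
M5
G0 X18.344 Y140.512
M3 S841
G1 X104.279 Y140.512 F412
G1 X104.279 Y98.984 F412
G1 X18.344 Y98.984 F412
G1 X18.344 Y140.512 F412
M5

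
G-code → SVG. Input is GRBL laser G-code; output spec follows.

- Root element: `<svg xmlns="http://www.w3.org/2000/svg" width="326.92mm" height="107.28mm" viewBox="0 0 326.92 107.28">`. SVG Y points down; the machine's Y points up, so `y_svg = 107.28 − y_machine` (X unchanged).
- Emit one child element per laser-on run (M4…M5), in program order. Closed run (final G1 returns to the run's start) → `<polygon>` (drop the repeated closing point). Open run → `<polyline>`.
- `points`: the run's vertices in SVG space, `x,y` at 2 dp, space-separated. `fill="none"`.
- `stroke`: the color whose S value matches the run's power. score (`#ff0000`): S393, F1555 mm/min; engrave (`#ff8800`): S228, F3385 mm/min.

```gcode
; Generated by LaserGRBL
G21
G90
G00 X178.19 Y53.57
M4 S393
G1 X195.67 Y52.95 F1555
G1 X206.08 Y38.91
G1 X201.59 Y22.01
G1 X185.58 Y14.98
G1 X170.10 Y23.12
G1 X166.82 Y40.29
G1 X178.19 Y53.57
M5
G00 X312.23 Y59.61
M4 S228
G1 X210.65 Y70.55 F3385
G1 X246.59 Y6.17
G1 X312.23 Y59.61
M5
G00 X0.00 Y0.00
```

y_svg = 107.28 − y_m.

[1] S393→`#ff0000` (score); closed run; points: 178.19,53.71 195.67,54.33 206.08,68.37 201.59,85.27 185.58,92.30 170.10,84.16 166.82,66.99

[2] S228→`#ff8800` (engrave); closed run; points: 312.23,47.67 210.65,36.73 246.59,101.11

<svg xmlns="http://www.w3.org/2000/svg" width="326.92mm" height="107.28mm" viewBox="0 0 326.92 107.28">
  <polygon points="178.19,53.71 195.67,54.33 206.08,68.37 201.59,85.27 185.58,92.30 170.10,84.16 166.82,66.99" fill="none" stroke="#ff0000"/>
  <polygon points="312.23,47.67 210.65,36.73 246.59,101.11" fill="none" stroke="#ff8800"/>
</svg>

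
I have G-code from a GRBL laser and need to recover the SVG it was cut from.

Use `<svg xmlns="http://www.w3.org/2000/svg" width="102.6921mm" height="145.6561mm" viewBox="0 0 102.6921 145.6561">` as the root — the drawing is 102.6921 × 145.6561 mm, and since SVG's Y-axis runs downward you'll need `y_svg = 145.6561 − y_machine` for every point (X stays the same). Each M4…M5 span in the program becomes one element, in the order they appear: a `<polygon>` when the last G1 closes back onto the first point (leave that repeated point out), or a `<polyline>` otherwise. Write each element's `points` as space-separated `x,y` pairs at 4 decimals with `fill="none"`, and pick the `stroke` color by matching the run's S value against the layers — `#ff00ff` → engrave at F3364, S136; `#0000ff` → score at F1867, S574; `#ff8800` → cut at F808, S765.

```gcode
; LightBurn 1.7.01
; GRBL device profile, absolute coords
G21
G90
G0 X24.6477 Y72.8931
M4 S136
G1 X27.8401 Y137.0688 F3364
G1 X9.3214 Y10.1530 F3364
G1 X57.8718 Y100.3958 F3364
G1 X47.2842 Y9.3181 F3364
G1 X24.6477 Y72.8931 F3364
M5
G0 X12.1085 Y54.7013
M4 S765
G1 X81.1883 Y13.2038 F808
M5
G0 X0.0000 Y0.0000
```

<svg xmlns="http://www.w3.org/2000/svg" width="102.6921mm" height="145.6561mm" viewBox="0 0 102.6921 145.6561">
  <polygon points="24.6477,72.7630 27.8401,8.5873 9.3214,135.5031 57.8718,45.2603 47.2842,136.3380" fill="none" stroke="#ff00ff"/>
  <polyline points="12.1085,90.9548 81.1883,132.4523" fill="none" stroke="#ff8800"/>
</svg>

y_svg = 145.6561 − y_m.

[1] S136→`#ff00ff` (engrave); closed run; points: 24.6477,72.7630 27.8401,8.5873 9.3214,135.5031 57.8718,45.2603 47.2842,136.3380

[2] S765→`#ff8800` (cut); open run; points: 12.1085,90.9548 81.1883,132.4523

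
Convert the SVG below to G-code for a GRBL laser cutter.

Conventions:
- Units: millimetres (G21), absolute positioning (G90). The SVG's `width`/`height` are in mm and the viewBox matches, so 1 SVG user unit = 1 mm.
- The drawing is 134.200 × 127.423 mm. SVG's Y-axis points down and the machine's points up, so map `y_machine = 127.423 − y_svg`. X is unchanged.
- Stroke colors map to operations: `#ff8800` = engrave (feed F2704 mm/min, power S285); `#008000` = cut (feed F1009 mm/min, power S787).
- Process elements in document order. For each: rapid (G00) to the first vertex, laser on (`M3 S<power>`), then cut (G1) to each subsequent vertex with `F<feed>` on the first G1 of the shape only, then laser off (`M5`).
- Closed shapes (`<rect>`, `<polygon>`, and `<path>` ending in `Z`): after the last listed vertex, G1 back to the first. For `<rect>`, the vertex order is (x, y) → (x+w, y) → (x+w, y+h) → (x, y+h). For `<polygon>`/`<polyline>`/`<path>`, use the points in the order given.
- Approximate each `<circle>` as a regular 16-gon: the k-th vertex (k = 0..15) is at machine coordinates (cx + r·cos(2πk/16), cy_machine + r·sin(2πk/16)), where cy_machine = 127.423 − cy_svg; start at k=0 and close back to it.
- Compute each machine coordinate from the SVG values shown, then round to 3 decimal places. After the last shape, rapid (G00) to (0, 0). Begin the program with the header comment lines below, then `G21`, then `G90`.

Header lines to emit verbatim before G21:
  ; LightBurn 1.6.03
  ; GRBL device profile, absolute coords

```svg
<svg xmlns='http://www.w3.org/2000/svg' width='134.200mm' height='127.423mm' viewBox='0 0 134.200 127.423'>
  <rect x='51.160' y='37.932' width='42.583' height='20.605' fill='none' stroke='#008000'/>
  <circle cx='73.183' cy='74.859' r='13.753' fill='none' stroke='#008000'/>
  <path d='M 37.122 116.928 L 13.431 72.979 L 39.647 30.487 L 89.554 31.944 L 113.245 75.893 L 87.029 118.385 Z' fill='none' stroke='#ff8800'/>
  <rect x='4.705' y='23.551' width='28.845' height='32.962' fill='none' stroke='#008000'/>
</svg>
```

; LightBurn 1.6.03
; GRBL device profile, absolute coords
G21
G90
G00 X51.160 Y89.491
M3 S787
G1 X93.743 Y89.491 F1009
G1 X93.743 Y68.886
G1 X51.160 Y68.886
G1 X51.160 Y89.491
M5
G00 X86.936 Y52.564
M3 S787
G1 X85.889 Y57.827 F1009
G1 X82.908 Y62.289
G1 X78.446 Y65.270
G1 X73.183 Y66.317
G1 X67.920 Y65.270
G1 X63.458 Y62.289
G1 X60.477 Y57.827
G1 X59.430 Y52.564
G1 X60.477 Y47.301
G1 X63.458 Y42.839
G1 X67.920 Y39.858
G1 X73.183 Y38.811
G1 X78.446 Y39.858
G1 X82.908 Y42.839
G1 X85.889 Y47.301
G1 X86.936 Y52.564
M5
G00 X37.122 Y10.495
M3 S285
G1 X13.431 Y54.444 F2704
G1 X39.647 Y96.936
G1 X89.554 Y95.479
G1 X113.245 Y51.530
G1 X87.029 Y9.038
G1 X37.122 Y10.495
M5
G00 X4.705 Y103.872
M3 S787
G1 X33.550 Y103.872 F1009
G1 X33.550 Y70.910
G1 X4.705 Y70.910
G1 X4.705 Y103.872
M5
G00 X0.000 Y0.000

1 u = 1 mm; y_m = 127.423 − y.

[1] `<rect>` rectangle, #008000→cut S787 F1009: (51.160,89.491) → (93.743,89.491) → (93.743,68.886) → (51.160,68.886) → (51.160,89.491) (closed)

[2] `<circle>` circle, #008000→cut S787 F1009: (86.936,52.564) → (85.889,57.827) → (82.908,62.289) → (78.446,65.270) → (73.183,66.317) → (67.920,65.270) → (63.458,62.289) → (60.477,57.827) → (59.430,52.564) → (60.477,47.301) → (63.458,42.839) → (67.920,39.858) → (73.183,38.811) → (78.446,39.858) → (82.908,42.839) → (85.889,47.301) → (86.936,52.564) (closed)

[3] `<path>` regular polygon, #ff8800→engrave S285 F2704: (37.122,10.495) → (13.431,54.444) → (39.647,96.936) → (89.554,95.479) → (113.245,51.530) → (87.029,9.038) → (37.122,10.495) (closed)

[4] `<rect>` rectangle, #008000→cut S787 F1009: (4.705,103.872) → (33.550,103.872) → (33.550,70.910) → (4.705,70.910) → (4.705,103.872) (closed)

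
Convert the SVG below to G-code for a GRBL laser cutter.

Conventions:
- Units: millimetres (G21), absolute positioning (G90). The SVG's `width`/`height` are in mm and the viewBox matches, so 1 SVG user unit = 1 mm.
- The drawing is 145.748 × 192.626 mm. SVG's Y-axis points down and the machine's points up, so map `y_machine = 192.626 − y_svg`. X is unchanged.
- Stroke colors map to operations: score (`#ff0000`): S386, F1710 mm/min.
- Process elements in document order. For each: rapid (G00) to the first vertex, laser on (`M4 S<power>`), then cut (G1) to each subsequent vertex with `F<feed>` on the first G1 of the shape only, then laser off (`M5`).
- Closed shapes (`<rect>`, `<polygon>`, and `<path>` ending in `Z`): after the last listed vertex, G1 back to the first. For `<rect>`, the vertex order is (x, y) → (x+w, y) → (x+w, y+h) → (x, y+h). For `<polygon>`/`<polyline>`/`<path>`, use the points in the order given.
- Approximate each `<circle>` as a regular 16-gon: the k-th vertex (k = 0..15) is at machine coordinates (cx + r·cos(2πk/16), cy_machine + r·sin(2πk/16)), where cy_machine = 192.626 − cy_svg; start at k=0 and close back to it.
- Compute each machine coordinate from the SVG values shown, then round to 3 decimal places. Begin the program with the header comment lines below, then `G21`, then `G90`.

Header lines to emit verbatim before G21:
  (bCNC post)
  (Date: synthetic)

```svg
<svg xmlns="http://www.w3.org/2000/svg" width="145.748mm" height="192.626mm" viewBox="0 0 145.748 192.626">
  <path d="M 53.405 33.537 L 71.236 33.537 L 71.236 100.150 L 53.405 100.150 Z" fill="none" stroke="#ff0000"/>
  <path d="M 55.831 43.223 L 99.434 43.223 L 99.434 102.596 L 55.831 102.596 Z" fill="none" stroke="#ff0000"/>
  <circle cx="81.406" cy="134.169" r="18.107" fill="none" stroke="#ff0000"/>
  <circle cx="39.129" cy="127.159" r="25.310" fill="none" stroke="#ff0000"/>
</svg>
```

(bCNC post)
(Date: synthetic)
G21
G90
G00 X53.405 Y159.089
M4 S386
G1 X71.236 Y159.089 F1710
G1 X71.236 Y92.476
G1 X53.405 Y92.476
G1 X53.405 Y159.089
M5
G00 X55.831 Y149.403
M4 S386
G1 X99.434 Y149.403 F1710
G1 X99.434 Y90.030
G1 X55.831 Y90.030
G1 X55.831 Y149.403
M5
G00 X99.513 Y58.457
M4 S386
G1 X98.135 Y65.386 F1710
G1 X94.210 Y71.261
G1 X88.335 Y75.186
G1 X81.406 Y76.564
G1 X74.477 Y75.186
G1 X68.602 Y71.261
G1 X64.677 Y65.386
G1 X63.299 Y58.457
G1 X64.677 Y51.528
G1 X68.602 Y45.653
G1 X74.477 Y41.728
G1 X81.406 Y40.350
G1 X88.335 Y41.728
G1 X94.210 Y45.653
G1 X98.135 Y51.528
G1 X99.513 Y58.457
M5
G00 X64.439 Y65.467
M4 S386
G1 X62.512 Y75.153 F1710
G1 X57.026 Y83.364
G1 X48.815 Y88.850
G1 X39.129 Y90.777
G1 X29.443 Y88.850
G1 X21.232 Y83.364
G1 X15.746 Y75.153
G1 X13.819 Y65.467
G1 X15.746 Y55.781
G1 X21.232 Y47.570
G1 X29.443 Y42.084
G1 X39.129 Y40.157
G1 X48.815 Y42.084
G1 X57.026 Y47.570
G1 X62.512 Y55.781
G1 X64.439 Y65.467
M5

Since the viewBox matches the mm dimensions, user units are millimetres directly. The only transform is the Y-flip y_m = 192.626 − y_svg.

Shape 1 is a rectangle drawn with `<path>`. Its stroke #ff0000 means score at S386, F1710. After flipping Y the toolpath is (53.405,159.089) → (71.236,159.089) → (71.236,92.476) → (53.405,92.476) → (53.405,159.089), returning to the start.

Shape 2 is a rectangle drawn with `<path>`. Its stroke #ff0000 means score at S386, F1710. After flipping Y the toolpath is (55.831,149.403) → (99.434,149.403) → (99.434,90.030) → (55.831,90.030) → (55.831,149.403), returning to the start.

Shape 3 is a circle drawn with `<circle>`. Its stroke #ff0000 means score at S386, F1710. After flipping Y the toolpath is (99.513,58.457) → (98.135,65.386) → (94.210,71.261) → (88.335,75.186) → (81.406,76.564) → (74.477,75.186) → (68.602,71.261) → (64.677,65.386) → (63.299,58.457) → (64.677,51.528) → (68.602,45.653) → (74.477,41.728) → (81.406,40.350) → (88.335,41.728) → (94.210,45.653) → (98.135,51.528) → (99.513,58.457), returning to the start.

Shape 4 is a circle drawn with `<circle>`. Its stroke #ff0000 means score at S386, F1710. After flipping Y the toolpath is (64.439,65.467) → (62.512,75.153) → (57.026,83.364) → (48.815,88.850) → (39.129,90.777) → (29.443,88.850) → (21.232,83.364) → (15.746,75.153) → (13.819,65.467) → (15.746,55.781) → (21.232,47.570) → (29.443,42.084) → (39.129,40.157) → (48.815,42.084) → (57.026,47.570) → (62.512,55.781) → (64.439,65.467), returning to the start.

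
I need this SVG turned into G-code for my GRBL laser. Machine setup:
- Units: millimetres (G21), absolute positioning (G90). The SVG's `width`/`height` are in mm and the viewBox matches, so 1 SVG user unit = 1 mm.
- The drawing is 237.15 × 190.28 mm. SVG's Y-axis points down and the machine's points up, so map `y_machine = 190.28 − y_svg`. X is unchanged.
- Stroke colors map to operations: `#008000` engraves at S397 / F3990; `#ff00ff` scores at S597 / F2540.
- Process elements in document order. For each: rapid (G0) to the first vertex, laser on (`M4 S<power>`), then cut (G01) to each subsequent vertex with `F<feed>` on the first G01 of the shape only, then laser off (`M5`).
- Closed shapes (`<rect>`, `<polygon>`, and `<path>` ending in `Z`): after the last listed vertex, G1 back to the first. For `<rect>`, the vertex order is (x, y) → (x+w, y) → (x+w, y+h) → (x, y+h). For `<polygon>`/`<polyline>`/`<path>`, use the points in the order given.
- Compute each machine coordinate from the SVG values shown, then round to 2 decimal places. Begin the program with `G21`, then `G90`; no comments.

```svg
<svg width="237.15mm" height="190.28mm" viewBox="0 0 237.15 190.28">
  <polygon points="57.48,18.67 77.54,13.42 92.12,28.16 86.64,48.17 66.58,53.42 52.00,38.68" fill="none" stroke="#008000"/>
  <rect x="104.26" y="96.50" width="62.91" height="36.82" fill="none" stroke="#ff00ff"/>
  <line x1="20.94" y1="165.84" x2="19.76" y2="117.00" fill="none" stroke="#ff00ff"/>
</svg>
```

G21
G90
G0 X57.48 Y171.61
M4 S397
G01 X77.54 Y176.86 F3990
G01 X92.12 Y162.12
G01 X86.64 Y142.11
G01 X66.58 Y136.86
G01 X52.00 Y151.60
G01 X57.48 Y171.61
M5
G0 X104.26 Y93.78
M4 S597
G01 X167.17 Y93.78 F2540
G01 X167.17 Y56.96
G01 X104.26 Y56.96
G01 X104.26 Y93.78
M5
G0 X20.94 Y24.44
M4 S597
G01 X19.76 Y73.28 F2540
M5

Since the viewBox matches the mm dimensions, user units are millimetres directly. The only transform is the Y-flip y_m = 190.28 − y_svg.

Shape 1 is a regular polygon drawn with `<polygon>`. Its stroke #008000 means engrave at S397, F3990. After flipping Y the toolpath is (57.48,171.61) → (77.54,176.86) → (92.12,162.12) → (86.64,142.11) → (66.58,136.86) → (52.00,151.60) → (57.48,171.61), returning to the start.

Shape 2 is a rectangle drawn with `<rect>`. Its stroke #ff00ff means score at S597, F2540. After flipping Y the toolpath is (104.26,93.78) → (167.17,93.78) → (167.17,56.96) → (104.26,56.96) → (104.26,93.78), returning to the start.

Shape 3 is a line segment drawn with `<line>`. Its stroke #ff00ff means score at S597, F2540. After flipping Y the toolpath is (20.94,24.44) → (19.76,73.28).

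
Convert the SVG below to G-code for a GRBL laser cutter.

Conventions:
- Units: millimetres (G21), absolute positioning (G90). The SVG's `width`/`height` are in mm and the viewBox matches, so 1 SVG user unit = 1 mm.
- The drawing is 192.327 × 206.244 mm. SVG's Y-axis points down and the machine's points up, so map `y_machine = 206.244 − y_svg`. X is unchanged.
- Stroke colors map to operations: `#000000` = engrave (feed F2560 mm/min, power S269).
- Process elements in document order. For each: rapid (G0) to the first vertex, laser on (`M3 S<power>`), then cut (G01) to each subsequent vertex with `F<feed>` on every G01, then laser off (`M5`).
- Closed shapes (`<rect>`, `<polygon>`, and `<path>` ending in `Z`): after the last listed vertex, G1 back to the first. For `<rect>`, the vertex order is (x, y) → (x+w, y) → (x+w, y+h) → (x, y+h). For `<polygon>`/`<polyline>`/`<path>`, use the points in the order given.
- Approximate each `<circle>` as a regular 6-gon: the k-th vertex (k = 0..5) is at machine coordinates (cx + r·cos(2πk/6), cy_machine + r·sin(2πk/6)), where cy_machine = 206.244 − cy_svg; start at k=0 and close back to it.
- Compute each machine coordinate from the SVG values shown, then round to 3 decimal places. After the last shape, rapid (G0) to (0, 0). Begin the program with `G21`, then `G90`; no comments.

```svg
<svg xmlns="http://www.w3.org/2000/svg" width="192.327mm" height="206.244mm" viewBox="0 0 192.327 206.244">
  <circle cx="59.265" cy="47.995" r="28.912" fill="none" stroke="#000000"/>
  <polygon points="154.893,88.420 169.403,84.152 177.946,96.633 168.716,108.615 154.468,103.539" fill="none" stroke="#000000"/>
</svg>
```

G21
G90
G0 X88.177 Y158.249
M3 S269
G01 X73.721 Y183.288 F2560
G01 X44.809 Y183.288 F2560
G01 X30.353 Y158.249 F2560
G01 X44.809 Y133.210 F2560
G01 X73.721 Y133.210 F2560
G01 X88.177 Y158.249 F2560
M5
G0 X154.893 Y117.824
M3 S269
G01 X169.403 Y122.092 F2560
G01 X177.946 Y109.611 F2560
G01 X168.716 Y97.629 F2560
G01 X154.468 Y102.705 F2560
G01 X154.893 Y117.824 F2560
M5
G0 X0.000 Y0.000

Since the viewBox matches the mm dimensions, user units are millimetres directly. The only transform is the Y-flip y_m = 206.244 − y_svg.

Shape 1 is a circle drawn with `<circle>`. Its stroke #000000 means engrave at S269, F2560. After flipping Y the toolpath is (88.177,158.249) → (73.721,183.288) → (44.809,183.288) → (30.353,158.249) → (44.809,133.210) → (73.721,133.210) → (88.177,158.249), returning to the start.

Shape 2 is a regular polygon drawn with `<polygon>`. Its stroke #000000 means engrave at S269, F2560. After flipping Y the toolpath is (154.893,117.824) → (169.403,122.092) → (177.946,109.611) → (168.716,97.629) → (154.468,102.705) → (154.893,117.824), returning to the start.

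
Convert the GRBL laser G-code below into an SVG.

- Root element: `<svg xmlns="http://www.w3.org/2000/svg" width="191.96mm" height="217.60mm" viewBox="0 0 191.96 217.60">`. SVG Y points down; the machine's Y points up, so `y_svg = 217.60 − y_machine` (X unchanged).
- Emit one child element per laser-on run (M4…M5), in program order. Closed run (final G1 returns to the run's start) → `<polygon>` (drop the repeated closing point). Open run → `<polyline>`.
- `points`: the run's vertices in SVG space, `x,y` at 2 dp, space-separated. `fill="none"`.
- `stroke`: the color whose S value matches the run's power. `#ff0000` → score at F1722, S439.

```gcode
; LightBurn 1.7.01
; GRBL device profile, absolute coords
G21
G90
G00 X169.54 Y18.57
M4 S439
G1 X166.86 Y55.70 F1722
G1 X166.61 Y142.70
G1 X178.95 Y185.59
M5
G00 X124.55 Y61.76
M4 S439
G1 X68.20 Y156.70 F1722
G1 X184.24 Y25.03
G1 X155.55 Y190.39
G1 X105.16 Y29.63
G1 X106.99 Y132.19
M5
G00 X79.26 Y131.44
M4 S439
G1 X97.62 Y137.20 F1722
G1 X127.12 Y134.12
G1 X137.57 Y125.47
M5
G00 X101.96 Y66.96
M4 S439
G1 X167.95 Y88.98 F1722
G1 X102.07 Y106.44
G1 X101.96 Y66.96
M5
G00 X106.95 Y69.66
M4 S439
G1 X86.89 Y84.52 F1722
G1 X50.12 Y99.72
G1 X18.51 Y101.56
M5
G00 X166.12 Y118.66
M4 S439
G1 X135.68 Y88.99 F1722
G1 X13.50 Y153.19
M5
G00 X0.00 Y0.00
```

Machine Y-up, SVG Y-down with viewBox height 217.60, so y_svg = 217.60 − y_machine; X carries over. Every run uses S439, so all elements get stroke `#ff0000` (score).

Run 1: The run is open, so emit a `<polyline>` with points (Y-flipped): 169.54,199.03 166.86,161.90 166.61,74.90 178.95,32.01.

Run 2: The run is open, so emit a `<polyline>` with points (Y-flipped): 124.55,155.84 68.20,60.90 184.24,192.57 155.55,27.21 105.16,187.97 106.99,85.41.

Run 3: The run is open, so emit a `<polyline>` with points (Y-flipped): 79.26,86.16 97.62,80.40 127.12,83.48 137.57,92.13.

Run 4: The run returns to its start, so emit a `<polygon>` with points (Y-flipped): 101.96,150.64 167.95,128.62 102.07,111.16.

Run 5: The run is open, so emit a `<polyline>` with points (Y-flipped): 106.95,147.94 86.89,133.08 50.12,117.88 18.51,116.04.

Run 6: The run is open, so emit a `<polyline>` with points (Y-flipped): 166.12,98.94 135.68,128.61 13.50,64.41.

<svg xmlns="http://www.w3.org/2000/svg" width="191.96mm" height="217.60mm" viewBox="0 0 191.96 217.60">
  <polyline points="169.54,199.03 166.86,161.90 166.61,74.90 178.95,32.01" fill="none" stroke="#ff0000"/>
  <polyline points="124.55,155.84 68.20,60.90 184.24,192.57 155.55,27.21 105.16,187.97 106.99,85.41" fill="none" stroke="#ff0000"/>
  <polyline points="79.26,86.16 97.62,80.40 127.12,83.48 137.57,92.13" fill="none" stroke="#ff0000"/>
  <polygon points="101.96,150.64 167.95,128.62 102.07,111.16" fill="none" stroke="#ff0000"/>
  <polyline points="106.95,147.94 86.89,133.08 50.12,117.88 18.51,116.04" fill="none" stroke="#ff0000"/>
  <polyline points="166.12,98.94 135.68,128.61 13.50,64.41" fill="none" stroke="#ff0000"/>
</svg>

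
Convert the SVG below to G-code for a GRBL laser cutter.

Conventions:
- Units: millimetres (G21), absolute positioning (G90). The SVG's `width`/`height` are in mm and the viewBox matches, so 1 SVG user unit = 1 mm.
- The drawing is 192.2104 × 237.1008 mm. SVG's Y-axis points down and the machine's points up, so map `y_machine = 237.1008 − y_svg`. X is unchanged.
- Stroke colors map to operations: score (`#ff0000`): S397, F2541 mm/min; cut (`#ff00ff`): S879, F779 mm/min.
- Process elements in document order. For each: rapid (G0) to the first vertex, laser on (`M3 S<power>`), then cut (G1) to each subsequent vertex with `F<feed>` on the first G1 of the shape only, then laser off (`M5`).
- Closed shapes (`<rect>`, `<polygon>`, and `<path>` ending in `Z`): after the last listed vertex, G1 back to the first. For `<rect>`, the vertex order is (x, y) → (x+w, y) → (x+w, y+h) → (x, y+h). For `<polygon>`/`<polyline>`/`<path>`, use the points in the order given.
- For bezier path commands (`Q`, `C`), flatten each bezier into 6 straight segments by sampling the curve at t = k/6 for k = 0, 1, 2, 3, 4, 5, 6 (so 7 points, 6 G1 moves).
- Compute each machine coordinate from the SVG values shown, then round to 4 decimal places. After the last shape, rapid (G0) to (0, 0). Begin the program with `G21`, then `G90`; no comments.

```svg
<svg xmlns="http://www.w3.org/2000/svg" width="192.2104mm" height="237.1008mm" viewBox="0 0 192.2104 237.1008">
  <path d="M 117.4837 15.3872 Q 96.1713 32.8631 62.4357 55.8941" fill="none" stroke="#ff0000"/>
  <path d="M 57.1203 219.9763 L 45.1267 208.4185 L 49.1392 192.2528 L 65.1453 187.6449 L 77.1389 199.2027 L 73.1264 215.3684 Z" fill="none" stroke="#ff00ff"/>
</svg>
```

Since the viewBox matches the mm dimensions, user units are millimetres directly. The only transform is the Y-flip y_m = 237.1008 − y_svg.

Shape 1 is a quadratic bezier drawn with `<path>`. Its stroke #ff0000 means score at S397, F2541. After flipping Y the toolpath is (117.4837,221.7136) → (110.0345,215.7340) → (101.8951,209.4458) → (93.0655,202.8489) → (83.5457,195.9435) → (73.3358,188.7294) → (62.4357,181.2067).

Shape 2 is a regular polygon drawn with `<path>`. Its stroke #ff00ff means cut at S879, F779. After flipping Y the toolpath is (57.1203,17.1245) → (45.1267,28.6823) → (49.1392,44.8480) → (65.1453,49.4559) → (77.1389,37.8981) → (73.1264,21.7324) → (57.1203,17.1245), returning to the start.

G21
G90
G0 X117.4837 Y221.7136
M3 S397
G1 X110.0345 Y215.7340 F2541
G1 X101.8951 Y209.4458
G1 X93.0655 Y202.8489
G1 X83.5457 Y195.9435
G1 X73.3358 Y188.7294
G1 X62.4357 Y181.2067
M5
G0 X57.1203 Y17.1245
M3 S879
G1 X45.1267 Y28.6823 F779
G1 X49.1392 Y44.8480
G1 X65.1453 Y49.4559
G1 X77.1389 Y37.8981
G1 X73.1264 Y21.7324
G1 X57.1203 Y17.1245
M5
G0 X0.0000 Y0.0000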